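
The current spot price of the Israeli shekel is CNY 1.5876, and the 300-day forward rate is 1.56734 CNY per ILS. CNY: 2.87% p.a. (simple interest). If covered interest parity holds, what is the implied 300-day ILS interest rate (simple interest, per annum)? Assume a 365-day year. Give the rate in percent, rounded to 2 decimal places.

T = 300/365 years.
CIP gives F = S · g_CNY/g_ILS, so g_CNY/g_ILS = 1.56734/1.5876 = 0.9872386.
CNY growth factor: 1 + 0.0287×300/365 = 1.023589.
So the ILS growth factor = 1.0368203.
r = (1.0368203 − 1)/(300/365) = 0.044798 → 4.48%.

4.48%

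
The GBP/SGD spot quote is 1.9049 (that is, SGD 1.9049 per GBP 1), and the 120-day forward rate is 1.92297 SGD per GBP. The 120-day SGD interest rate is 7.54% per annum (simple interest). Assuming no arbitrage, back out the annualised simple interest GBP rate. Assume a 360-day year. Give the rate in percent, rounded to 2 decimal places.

4.65%

T = 120/360 years.
F/S = 1.92297/1.9049 = 1.0094861 = (growth of SGD) / (growth of GBP).
The SGD side grows by 1 + 0.0754×120/360 = 1.0251333.
So the GBP growth factor = 1.0155002.
(1.0155002 − 1)/T = 0.046501, i.e. 4.65%.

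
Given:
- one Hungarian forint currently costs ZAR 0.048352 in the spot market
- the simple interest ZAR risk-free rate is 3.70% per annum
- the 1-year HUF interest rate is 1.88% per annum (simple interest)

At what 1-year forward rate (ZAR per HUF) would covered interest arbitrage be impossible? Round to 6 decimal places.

T = 1 year.
ZAR accumulates by 1 + 0.0370×1 = 1.037000.
HUF accumulates by 1 + 0.0188×1 = 1.018800.
CIP: F = S · (grow ZAR)/(grow HUF) = 0.048352 × 1.037000/1.018800 = 0.04921577 ZAR per HUF.

0.049216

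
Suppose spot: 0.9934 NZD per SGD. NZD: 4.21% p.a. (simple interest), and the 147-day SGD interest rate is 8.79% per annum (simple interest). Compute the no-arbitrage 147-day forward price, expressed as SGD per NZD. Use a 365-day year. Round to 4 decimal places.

T = 147/365 years.
NZD growth factor: 1 + 0.0421×147/365 = 1.0169553.
SGD growth factor: 1 + 0.0879×147/365 = 1.0354008.
So F = 0.9934 × 1.0169553 / 1.0354008 = 0.9757027 (NZD/SGD).
Quoted the other way: 1/0.9757027 = 1.0249 SGD per NZD.

1.0249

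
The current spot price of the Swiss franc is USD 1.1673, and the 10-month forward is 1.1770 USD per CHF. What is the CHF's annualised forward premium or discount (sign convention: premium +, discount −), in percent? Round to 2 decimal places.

T = 10/12 years.
CHF trades forward at +0.83098% vs spot over the period.
Annualise by dividing by T: 0.0083098 / (10/12) = 0.009972 → 1.00%.

+1.00%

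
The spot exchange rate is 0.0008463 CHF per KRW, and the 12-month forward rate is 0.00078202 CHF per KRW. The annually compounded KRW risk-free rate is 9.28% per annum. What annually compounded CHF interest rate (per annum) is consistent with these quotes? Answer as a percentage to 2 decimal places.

T = 1 year.
CIP gives F = S · g_CHF/g_KRW, so g_CHF/g_KRW = 0.00078202/0.0008463 = 0.9240458.
The KRW side grows by (1 + 0.0928)^1 = 1.092800.
That pins the CHF growth at 1.0097973.
r = 1.0097973^(1/1) − 1 = 0.009797 → 0.98%.

0.98%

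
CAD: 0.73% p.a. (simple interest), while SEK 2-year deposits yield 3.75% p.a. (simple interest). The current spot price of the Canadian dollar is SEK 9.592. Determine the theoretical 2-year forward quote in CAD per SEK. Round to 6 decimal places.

0.098396

T = 2 years.
SEK accumulates by 1 + 0.0375×2 = 1.075000.
Growth of 1 CAD over T: 1 + 0.0073×2 = 1.014600.
Forward (SEK per CAD) = 9.592 × 1.075000 / 1.014600 = 10.16302.
Invert for CAD per SEK: 1 / 10.16302 = 0.098396.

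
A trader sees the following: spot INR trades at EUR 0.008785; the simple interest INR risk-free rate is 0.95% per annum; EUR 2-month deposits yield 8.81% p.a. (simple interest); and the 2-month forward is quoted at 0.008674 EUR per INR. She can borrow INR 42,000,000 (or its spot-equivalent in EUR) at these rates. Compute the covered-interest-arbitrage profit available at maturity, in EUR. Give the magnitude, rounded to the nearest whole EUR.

EUR 9,503

T = 2/12 years.
Keep in INR, deliver into the forward: 42,000,000·1.00158333·0.008674 = EUR 364,884.82.
Swap to EUR now, deposit: 42,000,000·0.008785·1.01468333 = EUR 374,387.71.
The quoted forward undervalues INR, so borrow INR, convert to EUR at spot, deposit the EUR at 8.81%, and buy INR forward at 0.008674 to cover the loan.
The gap between the two covered legs is EUR 9,503.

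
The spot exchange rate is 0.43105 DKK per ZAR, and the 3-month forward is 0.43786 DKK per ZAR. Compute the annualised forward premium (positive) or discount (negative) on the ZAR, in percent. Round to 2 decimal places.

T = 3/12 years.
ZAR trades forward at +1.57986% vs spot over the period.
×(1/T) gives 6.32% p.a.

+6.32%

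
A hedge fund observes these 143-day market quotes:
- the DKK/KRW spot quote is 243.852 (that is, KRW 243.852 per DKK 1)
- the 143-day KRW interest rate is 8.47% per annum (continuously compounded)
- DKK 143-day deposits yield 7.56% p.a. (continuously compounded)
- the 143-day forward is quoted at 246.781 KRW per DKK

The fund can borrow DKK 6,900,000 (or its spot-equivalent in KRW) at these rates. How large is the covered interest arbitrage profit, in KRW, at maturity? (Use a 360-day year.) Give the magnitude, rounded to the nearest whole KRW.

KRW 14,547,404

T = 143/360 years.
Invest the DKK and cover forward: 6,900,000 × 1.030485448053 × 246.781 = KRW 1,754,699,182.56.
Convert at spot and invest in KRW: 6,900,000 × 243.852 × 1.034217107094 = KRW 1,740,151,778.99.
The quoted forward overvalues DKK, so borrow KRW, buy DKK at spot, deposit the DKK at 7.56%, and sell the proceeds forward at 246.781.
The gap between the two covered legs is KRW 14,547,404.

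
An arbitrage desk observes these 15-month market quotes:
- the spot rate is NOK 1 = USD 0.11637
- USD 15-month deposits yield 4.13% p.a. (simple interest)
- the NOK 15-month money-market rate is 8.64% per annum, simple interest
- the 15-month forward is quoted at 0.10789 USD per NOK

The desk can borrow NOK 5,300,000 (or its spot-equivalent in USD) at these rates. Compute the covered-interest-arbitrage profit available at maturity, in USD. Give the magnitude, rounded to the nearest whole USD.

T = 15/12 years.
Keep in NOK, deliver into the forward: 5,300,000·1.108000·0.10789 = USD 633,573.24.
Swap to USD now, deposit: 5,300,000·0.11637·1.051625 = USD 648,601.29.
The quoted forward undervalues NOK, so borrow NOK, convert to USD at spot, deposit the USD at 4.13%, and buy NOK forward at 0.10789 to cover the loan.
Profit = 648,601.29 − 633,573.24 = USD 15,028.

USD 15,028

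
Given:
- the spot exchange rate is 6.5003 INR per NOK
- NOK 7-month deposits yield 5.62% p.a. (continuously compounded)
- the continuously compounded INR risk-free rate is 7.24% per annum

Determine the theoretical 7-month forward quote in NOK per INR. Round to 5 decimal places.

T = 7/12 years.
Growth of 1 INR over T: e^(0.0724×7/12) = 1.0431378.
NOK accumulates by e^(0.0562×7/12) = 1.0333266.
Forward (INR per NOK) = 6.5003 × 1.0431378 / 1.0333266 = 6.562019.
Quoted the other way: 1/6.562019 = 0.15239 NOK per INR.

0.15239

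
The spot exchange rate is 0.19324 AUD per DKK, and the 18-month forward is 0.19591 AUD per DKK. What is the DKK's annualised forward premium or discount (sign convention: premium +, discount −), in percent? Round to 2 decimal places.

T = 18/12 years.
Period premium: (0.19591 − 0.19324)/0.19324 = 0.0138170.
×(1/T) gives 0.92% p.a.

+0.92%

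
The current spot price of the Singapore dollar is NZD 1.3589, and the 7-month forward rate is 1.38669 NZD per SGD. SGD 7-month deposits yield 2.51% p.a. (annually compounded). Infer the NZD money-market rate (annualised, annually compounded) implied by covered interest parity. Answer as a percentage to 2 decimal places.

T = 7/12 years.
CIP gives F = S · g_NZD/g_SGD, so g_NZD/g_SGD = 1.38669/1.3589 = 1.0204504.
SGD growth factor: (1 + 0.0251)^(7/12) = 1.014566.
That pins the NZD growth at 1.0353143.
r = 1.0353143^(12/7) − 1 = 0.061300 → 6.13%.

6.13%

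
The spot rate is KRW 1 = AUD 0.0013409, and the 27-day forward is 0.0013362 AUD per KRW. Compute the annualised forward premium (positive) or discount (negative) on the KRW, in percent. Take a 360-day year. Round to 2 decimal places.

T = 27/360 years.
KRW trades forward at -0.35051% vs spot over the period.
Per annum: -0.0035051 / (27/360) = -0.046735 = -4.67%.

-4.67%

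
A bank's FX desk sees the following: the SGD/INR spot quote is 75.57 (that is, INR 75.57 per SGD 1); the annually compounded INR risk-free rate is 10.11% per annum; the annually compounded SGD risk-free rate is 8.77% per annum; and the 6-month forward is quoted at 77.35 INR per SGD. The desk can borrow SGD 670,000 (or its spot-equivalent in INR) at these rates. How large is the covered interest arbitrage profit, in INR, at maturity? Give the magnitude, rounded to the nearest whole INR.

INR 919,522

T = 6/12 years.
Route A — deposit SGD, sell forward: 670,000 × 1.042928569 × 77.35 = INR 54,049,251.62.
Route B — convert at spot, deposit INR: 670,000 × 75.57 × 1.0493331216 = INR 53,129,729.68.
The quoted forward overvalues SGD, so borrow INR, buy SGD at spot, deposit the SGD at 8.77%, and sell the proceeds forward at 77.35.
Profit = 54,049,251.62 − 53,129,729.68 = INR 919,522.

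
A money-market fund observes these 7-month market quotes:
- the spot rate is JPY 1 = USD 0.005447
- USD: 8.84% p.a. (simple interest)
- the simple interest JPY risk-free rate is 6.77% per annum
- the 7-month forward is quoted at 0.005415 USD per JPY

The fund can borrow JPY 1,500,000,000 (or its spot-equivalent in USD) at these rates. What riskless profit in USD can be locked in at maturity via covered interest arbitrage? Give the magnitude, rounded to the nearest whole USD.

T = 7/12 years.
Route A — deposit JPY, sell forward: 1,500,000,000 × 1.039491667 × 0.005415 = USD 8,443,271.07.
Route B — convert at spot, deposit USD: 1,500,000,000 × 0.005447 × 1.051566667 = USD 8,591,825.45.
The quoted forward undervalues JPY, so borrow JPY, convert to USD at spot, deposit the USD at 8.84%, and buy JPY forward at 0.005415 to cover the loan.
The gap between the two covered legs is USD 148,554.

USD 148,554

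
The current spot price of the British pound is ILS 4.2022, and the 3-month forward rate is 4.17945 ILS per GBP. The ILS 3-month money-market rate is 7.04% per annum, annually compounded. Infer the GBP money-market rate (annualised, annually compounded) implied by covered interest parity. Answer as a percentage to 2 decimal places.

9.39%

T = 3/12 years.
By CIP, F/S equals the ILS-to-GBP growth ratio: 4.17945/4.2022 = 0.9945862.
The ILS side grows by (1 + 0.0704)^(3/12) = 1.0171536.
So the GBP growth factor = 1.0226902.
r = 1.0226902^(12/3) − 1 = 0.093897 → 9.39%.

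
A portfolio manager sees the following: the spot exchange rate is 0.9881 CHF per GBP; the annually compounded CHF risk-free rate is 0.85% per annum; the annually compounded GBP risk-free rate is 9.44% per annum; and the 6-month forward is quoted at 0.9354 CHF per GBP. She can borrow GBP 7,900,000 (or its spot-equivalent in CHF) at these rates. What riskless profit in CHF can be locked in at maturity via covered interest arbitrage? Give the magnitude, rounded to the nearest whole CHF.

T = 6/12 years.
Invest the GBP and cover forward: 7,900,000 × 1.046135746 × 0.9354 = CHF 7,730,587.48.
Convert at spot and invest in CHF: 7,900,000 × 0.9881 × 1.004241007 = CHF 7,839,095.26.
The quoted forward undervalues GBP, so borrow GBP, convert to CHF at spot, deposit the CHF at 0.85%, and buy GBP forward at 0.9354 to cover the loan.
The gap between the two covered legs is CHF 108,508.

CHF 108,508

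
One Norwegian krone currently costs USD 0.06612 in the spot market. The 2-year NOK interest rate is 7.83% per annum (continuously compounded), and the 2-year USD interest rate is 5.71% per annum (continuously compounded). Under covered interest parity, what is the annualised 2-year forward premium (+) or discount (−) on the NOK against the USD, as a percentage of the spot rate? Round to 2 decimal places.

T = 2 years.
CIP forward (USD per NOK) = 0.06612 × 1.1209763/1.1695277 = 0.06337512.
(F − S)/S ÷ T = (0.06337512 − 0.06612)/0.06612/2 = -0.020757 → -2.08%.

-2.08%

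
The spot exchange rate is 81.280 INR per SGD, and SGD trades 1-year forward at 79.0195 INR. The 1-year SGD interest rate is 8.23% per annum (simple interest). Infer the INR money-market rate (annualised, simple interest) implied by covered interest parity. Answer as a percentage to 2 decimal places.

T = 1 year.
CIP gives F = S · g_INR/g_SGD, so g_INR/g_SGD = 79.0195/81.28 = 0.9721887.
The SGD side grows by 1 + 0.0823×1 = 1.082300.
So the INR growth factor = 1.0521998.
r = (1.0521998 − 1)/1 = 0.052200 → 5.22%.

5.22%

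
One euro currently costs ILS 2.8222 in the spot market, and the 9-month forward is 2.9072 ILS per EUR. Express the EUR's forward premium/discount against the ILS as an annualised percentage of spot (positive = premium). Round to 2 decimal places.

+4.02%

T = 9/12 years.
(F − S)/S = (2.9072 − 2.8222)/2.8222 = 0.0301183.
×(1/T) gives 4.02% p.a.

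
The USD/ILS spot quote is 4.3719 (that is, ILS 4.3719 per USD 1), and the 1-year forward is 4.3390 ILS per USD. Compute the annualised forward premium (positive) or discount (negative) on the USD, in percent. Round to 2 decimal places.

T = 1 year.
Period premium: (4.3390 − 4.3719)/4.3719 = -0.0075253.
Per annum: -0.0075253 / 1 = -0.007525 = -0.75%.

-0.75%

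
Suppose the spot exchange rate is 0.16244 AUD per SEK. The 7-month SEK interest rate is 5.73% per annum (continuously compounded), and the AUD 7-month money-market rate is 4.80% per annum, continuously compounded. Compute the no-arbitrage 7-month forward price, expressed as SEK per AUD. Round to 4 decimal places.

6.1896

T = 7/12 years.
Growth of 1 AUD over T: e^(0.0480×7/12) = 1.0283957.
Growth of 1 SEK over T: e^(0.0573×7/12) = 1.0339899.
So F = 0.16244 × 1.0283957 / 1.0339899 = 0.1615612 (AUD/SEK).
Invert for SEK per AUD: 1 / 0.1615612 = 6.1896.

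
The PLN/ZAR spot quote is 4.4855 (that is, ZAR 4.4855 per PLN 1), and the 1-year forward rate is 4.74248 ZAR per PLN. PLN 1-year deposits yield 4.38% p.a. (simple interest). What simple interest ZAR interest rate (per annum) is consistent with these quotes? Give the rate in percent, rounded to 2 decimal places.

T = 1 year.
F/S = 4.74248/4.4855 = 1.0572913 = (growth of ZAR) / (growth of PLN).
PLN growth factor: 1 + 0.0438×1 = 1.043800.
Hence g_ZAR = 1.1036007.
r = (1.1036007 − 1)/1 = 0.103601 → 10.36%.

10.36%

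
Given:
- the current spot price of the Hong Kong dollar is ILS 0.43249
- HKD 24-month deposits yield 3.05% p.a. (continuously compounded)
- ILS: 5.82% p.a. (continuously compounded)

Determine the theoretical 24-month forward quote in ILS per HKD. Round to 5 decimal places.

T = 2 years.
ILS accumulates by e^(0.0582×2) = 1.1234452.
Growth of 1 HKD over T: e^(0.0305×2) = 1.0628989.
Forward (ILS per HKD) = 0.43249 × 1.1234452 / 1.0628989 = 0.4571261.

0.45713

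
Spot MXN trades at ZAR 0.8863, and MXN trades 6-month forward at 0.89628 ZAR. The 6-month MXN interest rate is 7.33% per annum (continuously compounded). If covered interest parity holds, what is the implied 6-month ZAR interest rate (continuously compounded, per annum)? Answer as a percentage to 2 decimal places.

T = 6/12 years.
F/S = 0.89628/0.8863 = 1.0112603 = (growth of ZAR) / (growth of MXN).
MXN growth factor: e^(0.0733×6/12) = 1.0373299.
So the ZAR growth factor = 1.0490105.
Take logs: ln 1.0490105 / (6/12) = 0.095695, so 9.57%.

9.57%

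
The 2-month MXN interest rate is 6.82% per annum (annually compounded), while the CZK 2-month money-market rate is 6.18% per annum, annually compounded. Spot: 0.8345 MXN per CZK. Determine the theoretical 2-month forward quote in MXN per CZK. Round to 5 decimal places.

T = 2/12 years.
MXN accumulates by (1 + 0.0682)^(2/12) = 1.0110565.
Growth of 1 CZK over T: (1 + 0.0618)^(2/12) = 1.0100444.
CIP: F = S · (grow MXN)/(grow CZK) = 0.8345 × 1.0110565/1.0100444 = 0.8353362 MXN per CZK.

0.83534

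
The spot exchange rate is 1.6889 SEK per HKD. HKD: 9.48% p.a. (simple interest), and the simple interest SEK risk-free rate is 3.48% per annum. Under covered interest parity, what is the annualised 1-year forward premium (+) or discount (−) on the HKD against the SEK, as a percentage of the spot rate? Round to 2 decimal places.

T = 1 year.
CIP forward (SEK per HKD) = 1.6889 × 1.034800/1.094800 = 1.5963406.
Annualised premium = (F − S)/S × (1/T) = (1.5963406 − 1.6889)/1.6889 ÷ 1 = -5.48%.

-5.48%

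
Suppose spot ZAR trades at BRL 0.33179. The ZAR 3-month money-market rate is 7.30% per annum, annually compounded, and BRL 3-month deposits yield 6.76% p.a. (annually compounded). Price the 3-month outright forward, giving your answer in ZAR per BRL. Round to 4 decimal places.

T = 3/12 years.
BRL growth factor: (1 + 0.0676)^(3/12) = 1.0164877.
ZAR growth factor: (1 + 0.0730)^(3/12) = 1.0177707.
So F = 0.33179 × 1.0164877 / 1.0177707 = 0.3313717 (BRL/ZAR).
Quoted the other way: 1/0.3313717 = 3.0178 ZAR per BRL.

3.0178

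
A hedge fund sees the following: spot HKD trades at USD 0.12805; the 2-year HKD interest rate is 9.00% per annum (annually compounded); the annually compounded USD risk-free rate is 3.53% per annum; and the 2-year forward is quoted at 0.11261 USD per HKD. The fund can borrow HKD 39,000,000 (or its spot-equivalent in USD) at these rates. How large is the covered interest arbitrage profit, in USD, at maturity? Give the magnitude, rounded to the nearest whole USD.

T = 2 years.
Invest the HKD and cover forward: 39,000,000 × 1.188100 × 0.11261 = USD 5,217,885.70.
Convert at spot and invest in USD: 39,000,000 × 0.12805 × 1.07184609 = USD 5,352,745.78.
The quoted forward undervalues HKD, so borrow HKD, convert to USD at spot, deposit the USD at 3.53%, and buy HKD forward at 0.11261 to cover the loan.
Profit = 5,352,745.78 − 5,217,885.70 = USD 134,860.

USD 134,860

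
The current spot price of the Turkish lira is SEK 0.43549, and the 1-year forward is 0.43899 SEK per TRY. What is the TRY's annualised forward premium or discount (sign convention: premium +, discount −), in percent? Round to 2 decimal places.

T = 1 year.
TRY trades forward at +0.80369% vs spot over the period.
×(1/T) gives 0.80% p.a.

+0.80%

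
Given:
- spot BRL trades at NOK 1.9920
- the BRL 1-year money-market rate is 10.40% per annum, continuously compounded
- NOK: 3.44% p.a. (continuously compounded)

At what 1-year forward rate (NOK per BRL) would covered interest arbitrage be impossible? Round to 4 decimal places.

1.8581

T = 1 year.
NOK accumulates by e^(0.0344×1) = 1.0349985.
Growth of 1 BRL over T: e^(0.1040×1) = 1.1096005.
Forward (NOK per BRL) = 1.992 × 1.0349985 / 1.1096005 = 1.858071.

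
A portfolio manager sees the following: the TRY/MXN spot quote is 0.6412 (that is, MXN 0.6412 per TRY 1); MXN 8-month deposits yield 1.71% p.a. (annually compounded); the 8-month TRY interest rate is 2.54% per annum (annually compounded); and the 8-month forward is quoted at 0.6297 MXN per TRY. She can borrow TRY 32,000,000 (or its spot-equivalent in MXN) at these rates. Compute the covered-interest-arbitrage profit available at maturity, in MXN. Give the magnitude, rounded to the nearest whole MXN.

MXN 261,463

T = 8/12 years.
Keep in TRY, deliver into the forward: 32,000,000·1.0168624463·0.6297 = MXN 20,490,185.04.
Swap to MXN now, deposit: 32,000,000·0.6412·1.0113677545 = MXN 20,751,648.13.
The quoted forward undervalues TRY, so borrow TRY, convert to MXN at spot, deposit the MXN at 1.71%, and buy TRY forward at 0.6297 to cover the loan.
The gap between the two covered legs is MXN 261,463.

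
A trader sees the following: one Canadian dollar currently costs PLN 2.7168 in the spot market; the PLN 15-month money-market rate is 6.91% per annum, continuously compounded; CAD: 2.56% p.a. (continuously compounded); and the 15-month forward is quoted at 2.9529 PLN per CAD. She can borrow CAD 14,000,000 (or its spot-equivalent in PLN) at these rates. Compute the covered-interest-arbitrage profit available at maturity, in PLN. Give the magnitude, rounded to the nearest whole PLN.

T = 15/12 years.
Route A — deposit CAD, sell forward: 14,000,000 × 1.0325175053 × 2.9529 = PLN 42,684,893.18.
Route B — convert at spot, deposit PLN: 14,000,000 × 2.7168 × 1.0902150823 = PLN 41,466,548.70.
The quoted forward overvalues CAD, so borrow PLN, buy CAD at spot, deposit the CAD at 2.56%, and sell the proceeds forward at 2.9529.
Arbitrage profit = |42,684,893.18 − 41,466,548.70| = PLN 1,218,344.

PLN 1,218,344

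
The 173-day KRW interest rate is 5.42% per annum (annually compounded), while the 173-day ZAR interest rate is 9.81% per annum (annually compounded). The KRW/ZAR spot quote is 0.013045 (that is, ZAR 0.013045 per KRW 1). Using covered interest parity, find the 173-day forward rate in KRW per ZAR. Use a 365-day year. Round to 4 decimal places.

75.1896

T = 173/365 years.
Growth of 1 ZAR over T: (1 + 0.0981)^(173/365) = 1.04535342.
Growth of 1 KRW over T: (1 + 0.0542)^(173/365) = 1.02533287.
CIP: F = S · (grow ZAR)/(grow KRW) = 0.013045 × 1.04535342/1.02533287 = 0.013299715 ZAR per KRW.
Invert for KRW per ZAR: 1 / 0.013299715 = 75.1896.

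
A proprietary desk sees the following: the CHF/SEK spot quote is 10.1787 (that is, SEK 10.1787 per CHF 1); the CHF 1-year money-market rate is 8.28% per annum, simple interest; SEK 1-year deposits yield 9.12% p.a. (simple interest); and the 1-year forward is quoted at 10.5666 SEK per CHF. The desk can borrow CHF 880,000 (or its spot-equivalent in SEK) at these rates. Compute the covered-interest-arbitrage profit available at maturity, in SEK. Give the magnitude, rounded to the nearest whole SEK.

SEK 294,375

T = 1 year.
Keep in CHF, deliver into the forward: 880,000·1.082800·10.5666 = SEK 10,068,532.74.
Swap to SEK now, deposit: 880,000·10.1787·1.091200 = SEK 9,774,157.75.
The quoted forward overvalues CHF, so borrow SEK, buy CHF at spot, deposit the CHF at 8.28%, and sell the proceeds forward at 10.5666.
Arbitrage profit = |10,068,532.74 − 9,774,157.75| = SEK 294,375.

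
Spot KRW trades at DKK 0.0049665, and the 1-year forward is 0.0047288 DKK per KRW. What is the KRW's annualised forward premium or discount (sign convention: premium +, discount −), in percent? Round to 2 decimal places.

-4.79%

T = 1 year.
KRW trades forward at -4.78607% vs spot over the period.
×(1/T) gives -4.79% p.a.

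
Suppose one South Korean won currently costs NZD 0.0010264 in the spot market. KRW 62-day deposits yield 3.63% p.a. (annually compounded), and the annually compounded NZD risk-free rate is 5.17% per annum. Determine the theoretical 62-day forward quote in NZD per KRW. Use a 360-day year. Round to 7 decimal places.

0.0010290

T = 62/360 years.
NZD growth factor: (1 + 0.0517)^(62/360) = 1.0087192.
KRW growth factor: (1 + 0.0363)^(62/360) = 1.0061598.
So F = 0.0010264 × 1.0087192 / 1.0061598 = 0.001029011 (NZD/KRW).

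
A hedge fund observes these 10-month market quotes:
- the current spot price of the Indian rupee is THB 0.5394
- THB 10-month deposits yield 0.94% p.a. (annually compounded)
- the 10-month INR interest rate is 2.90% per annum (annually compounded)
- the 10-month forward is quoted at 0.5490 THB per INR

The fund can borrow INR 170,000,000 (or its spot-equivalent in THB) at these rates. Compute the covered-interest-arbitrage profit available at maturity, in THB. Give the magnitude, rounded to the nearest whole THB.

THB 3,164,344

T = 10/12 years.
Keep in INR, deliver into the forward: 170,000,000·1.0241089124·0.5490 = THB 95,580,084.79.
Swap to THB now, deposit: 170,000,000·0.5394·1.0078272195 = THB 92,415,740.37.
The quoted forward overvalues INR, so borrow THB, buy INR at spot, deposit the INR at 2.90%, and sell the proceeds forward at 0.5490.
Arbitrage profit = |95,580,084.79 − 92,415,740.37| = THB 3,164,344.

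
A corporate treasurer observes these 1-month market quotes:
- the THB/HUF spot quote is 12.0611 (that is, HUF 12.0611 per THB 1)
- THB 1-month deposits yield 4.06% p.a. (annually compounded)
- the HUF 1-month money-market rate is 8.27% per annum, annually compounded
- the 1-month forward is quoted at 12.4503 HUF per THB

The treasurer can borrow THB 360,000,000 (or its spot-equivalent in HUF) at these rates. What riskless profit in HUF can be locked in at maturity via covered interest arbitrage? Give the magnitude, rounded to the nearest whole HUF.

HUF 126,155,495

T = 1/12 years.
Keep in THB, deliver into the forward: 360,000,000·1.003321961347·12.4503 = HUF 4,496,997,389.53.
Swap to HUF now, deposit: 360,000,000·12.0611·1.006643463998 = HUF 4,370,841,894.11.
The quoted forward overvalues THB, so borrow HUF, buy THB at spot, deposit the THB at 4.06%, and sell the proceeds forward at 12.4503.
Arbitrage profit = |4,496,997,389.53 − 4,370,841,894.11| = HUF 126,155,495.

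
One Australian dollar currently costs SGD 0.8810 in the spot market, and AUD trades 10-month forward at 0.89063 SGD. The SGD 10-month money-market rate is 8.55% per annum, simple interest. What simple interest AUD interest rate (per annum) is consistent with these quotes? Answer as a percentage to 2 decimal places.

T = 10/12 years.
By CIP, F/S equals the SGD-to-AUD growth ratio: 0.89063/0.881 = 1.0109308.
The SGD side grows by 1 + 0.0855×10/12 = 1.071250.
Hence g_AUD = 1.059667.
(1.059667 − 1)/T = 0.071600, i.e. 7.16%.

7.16%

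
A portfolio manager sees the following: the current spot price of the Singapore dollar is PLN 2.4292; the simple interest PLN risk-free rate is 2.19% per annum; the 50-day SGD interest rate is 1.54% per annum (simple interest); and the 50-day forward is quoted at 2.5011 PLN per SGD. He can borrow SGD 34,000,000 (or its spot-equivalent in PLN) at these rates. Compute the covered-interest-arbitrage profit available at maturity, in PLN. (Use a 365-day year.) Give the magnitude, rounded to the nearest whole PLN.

T = 50/365 years.
Keep in SGD, deliver into the forward: 34,000,000·1.002109589·2.5011 = PLN 85,216,793.96.
Swap to PLN now, deposit: 34,000,000·2.4292·1.003000 = PLN 82,840,578.40.
The quoted forward overvalues SGD, so borrow PLN, buy SGD at spot, deposit the SGD at 1.54%, and sell the proceeds forward at 2.5011.
The gap between the two covered legs is PLN 2,376,216.

PLN 2,376,216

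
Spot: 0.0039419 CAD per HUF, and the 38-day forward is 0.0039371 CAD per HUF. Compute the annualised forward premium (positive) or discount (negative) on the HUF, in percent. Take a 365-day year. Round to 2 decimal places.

-1.17%

T = 38/365 years.
Period premium: (0.0039371 − 0.0039419)/0.0039419 = -0.0012177.
Annualise by dividing by T: -0.0012177 / (38/365) = -0.011696 → -1.17%.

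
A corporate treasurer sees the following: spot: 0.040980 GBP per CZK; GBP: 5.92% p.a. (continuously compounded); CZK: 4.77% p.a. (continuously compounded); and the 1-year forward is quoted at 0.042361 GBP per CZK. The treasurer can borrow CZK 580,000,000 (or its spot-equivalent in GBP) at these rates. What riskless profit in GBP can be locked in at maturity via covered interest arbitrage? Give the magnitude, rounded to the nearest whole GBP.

T = 1 year.
Invest the CZK and cover forward: 580,000,000 × 1.0488559513 × 0.042361 = GBP 25,769,740.43.
Convert at spot and invest in GBP: 580,000,000 × 0.040980 × 1.060987417 = GBP 25,217,973.32.
The quoted forward overvalues CZK, so borrow GBP, buy CZK at spot, deposit the CZK at 4.77%, and sell the proceeds forward at 0.042361.
Profit = 25,769,740.43 − 25,217,973.32 = GBP 551,767.

GBP 551,767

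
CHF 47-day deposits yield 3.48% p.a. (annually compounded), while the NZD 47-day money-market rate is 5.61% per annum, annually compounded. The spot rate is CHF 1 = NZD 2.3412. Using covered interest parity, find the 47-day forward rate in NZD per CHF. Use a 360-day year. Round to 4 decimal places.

T = 47/360 years.
Growth of 1 NZD over T: (1 + 0.0561)^(47/360) = 1.0071515.
CHF accumulates by (1 + 0.0348)^(47/360) = 1.0044761.
So F = 2.3412 × 1.0071515 / 1.0044761 = 2.347436 (NZD/CHF).

2.3474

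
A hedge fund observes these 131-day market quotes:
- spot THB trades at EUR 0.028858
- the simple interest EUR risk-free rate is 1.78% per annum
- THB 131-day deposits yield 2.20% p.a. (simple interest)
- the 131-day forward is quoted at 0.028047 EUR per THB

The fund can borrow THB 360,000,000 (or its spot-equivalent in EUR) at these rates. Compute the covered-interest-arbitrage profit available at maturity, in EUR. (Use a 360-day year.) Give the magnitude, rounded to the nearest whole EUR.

T = 131/360 years.
Invest the THB and cover forward: 360,000,000 × 1.0080055556 × 0.028047 = EUR 10,177,751.45.
Convert at spot and invest in EUR: 360,000,000 × 0.028858 × 1.0064772222 = EUR 10,456,171.08.
The quoted forward undervalues THB, so borrow THB, convert to EUR at spot, deposit the EUR at 1.78%, and buy THB forward at 0.028047 to cover the loan.
The gap between the two covered legs is EUR 278,420.

EUR 278,420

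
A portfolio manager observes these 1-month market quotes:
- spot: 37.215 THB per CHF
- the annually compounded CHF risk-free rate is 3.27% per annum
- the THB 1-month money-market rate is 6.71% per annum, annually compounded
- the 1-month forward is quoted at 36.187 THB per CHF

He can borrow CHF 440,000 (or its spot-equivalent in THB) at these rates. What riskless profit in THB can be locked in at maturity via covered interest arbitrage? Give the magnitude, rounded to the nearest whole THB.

THB 498,429

T = 1/12 years.
Keep in CHF, deliver into the forward: 440,000·1.0026849925·36.187 = THB 15,965,031.20.
Swap to THB now, deposit: 440,000·37.215·1.005426729 = THB 16,463,460.52.
The quoted forward undervalues CHF, so borrow CHF, convert to THB at spot, deposit the THB at 6.71%, and buy CHF forward at 36.187 to cover the loan.
Profit = 16,463,460.52 − 15,965,031.20 = THB 498,429.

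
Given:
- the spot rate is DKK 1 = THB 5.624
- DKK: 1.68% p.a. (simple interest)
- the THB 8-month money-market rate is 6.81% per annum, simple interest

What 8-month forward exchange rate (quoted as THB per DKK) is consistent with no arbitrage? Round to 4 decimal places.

5.8142

T = 8/12 years.
THB accumulates by 1 + 0.0681×8/12 = 1.045400.
DKK accumulates by 1 + 0.0168×8/12 = 1.011200.
So F = 5.624 × 1.045400 / 1.011200 = 5.814210 (THB/DKK).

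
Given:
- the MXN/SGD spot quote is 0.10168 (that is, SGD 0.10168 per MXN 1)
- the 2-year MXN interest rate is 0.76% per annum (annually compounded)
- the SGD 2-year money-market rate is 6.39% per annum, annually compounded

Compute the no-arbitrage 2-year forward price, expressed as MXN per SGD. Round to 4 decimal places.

8.8214

T = 2 years.
Growth of 1 SGD over T: (1 + 0.0639)^2 = 1.1318832.
MXN accumulates by (1 + 0.0076)^2 = 1.0152578.
CIP: F = S · (grow SGD)/(grow MXN) = 0.10168 × 1.1318832/1.0152578 = 0.1133603 SGD per MXN.
Invert for MXN per SGD: 1 / 0.1133603 = 8.8214.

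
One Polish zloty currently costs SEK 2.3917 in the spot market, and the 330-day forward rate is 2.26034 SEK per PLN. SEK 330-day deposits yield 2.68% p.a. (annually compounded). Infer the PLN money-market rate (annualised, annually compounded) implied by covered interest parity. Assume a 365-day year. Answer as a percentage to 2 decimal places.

9.30%

T = 330/365 years.
By CIP, F/S equals the SEK-to-PLN growth ratio: 2.26034/2.3917 = 0.9450767.
The SEK side grows by (1 + 0.0268)^(330/365) = 1.0241993.
Hence g_PLN = 1.0837208.
r = 1.0837208^(365/330) − 1 = 0.093002 → 9.30%.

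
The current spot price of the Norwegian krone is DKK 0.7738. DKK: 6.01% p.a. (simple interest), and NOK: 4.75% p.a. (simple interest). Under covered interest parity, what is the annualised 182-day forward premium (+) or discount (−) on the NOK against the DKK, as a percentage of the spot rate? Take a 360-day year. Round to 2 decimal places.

T = 182/360 years.
F = S · g_DKK/g_NOK = 0.7738 × 1.0303839/1.0240139 = 0.7786135.
(F − S)/S ÷ T = (0.7786135 − 0.7738)/0.7738/(182/360) = 0.012304 → 1.23%.

+1.23%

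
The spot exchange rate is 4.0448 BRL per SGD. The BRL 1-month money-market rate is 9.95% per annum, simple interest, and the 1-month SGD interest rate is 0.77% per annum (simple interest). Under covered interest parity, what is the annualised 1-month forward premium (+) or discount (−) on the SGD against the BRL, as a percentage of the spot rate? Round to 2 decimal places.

T = 1/12 years.
F = S · g_BRL/g_SGD = 4.0448 × 1.0082917/1.0006417 = 4.0757229.
Annualised premium = (F − S)/S × (1/T) = (4.0757229 − 4.0448)/4.0448 ÷ (1/12) = 9.17%.

+9.17%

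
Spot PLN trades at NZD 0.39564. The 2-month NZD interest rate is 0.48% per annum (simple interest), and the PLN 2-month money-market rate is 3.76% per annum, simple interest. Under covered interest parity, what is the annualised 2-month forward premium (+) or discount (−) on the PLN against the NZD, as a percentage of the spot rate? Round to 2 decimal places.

T = 2/12 years.
No-arbitrage forward: 0.39564 × 1.000800 / 1.0062667 = 0.39349062 NZD/PLN.
Annualised premium = (F − S)/S × (1/T) = (0.39349062 − 0.39564)/0.39564 ÷ (2/12) = -3.26%.

-3.26%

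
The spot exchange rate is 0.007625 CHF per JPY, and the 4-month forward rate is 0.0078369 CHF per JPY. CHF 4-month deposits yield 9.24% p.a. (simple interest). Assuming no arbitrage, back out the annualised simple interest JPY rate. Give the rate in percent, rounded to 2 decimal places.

T = 4/12 years.
By CIP, F/S equals the CHF-to-JPY growth ratio: 0.0078369/0.007625 = 1.0277902.
The CHF side grows by 1 + 0.0924×4/12 = 1.030800.
Hence g_JPY = 1.0029284.
(1.0029284 − 1)/T = 0.008785, i.e. 0.88%.

0.88%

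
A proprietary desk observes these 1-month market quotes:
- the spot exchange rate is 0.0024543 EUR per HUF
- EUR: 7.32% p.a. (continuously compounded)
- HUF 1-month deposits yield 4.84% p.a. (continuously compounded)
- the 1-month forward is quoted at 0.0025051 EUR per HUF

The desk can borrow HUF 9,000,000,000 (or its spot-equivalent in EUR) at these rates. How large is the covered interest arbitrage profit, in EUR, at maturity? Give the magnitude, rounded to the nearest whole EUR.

EUR 413,166

T = 1/12 years.
Keep in HUF, deliver into the forward: 9,000,000,000·1.0040414782·0.0025051 = EUR 22,637,018.76.
Swap to EUR now, deposit: 9,000,000,000·0.0024543·1.0061186429 = EUR 22,223,852.87.
The quoted forward overvalues HUF, so borrow EUR, buy HUF at spot, deposit the HUF at 4.84%, and sell the proceeds forward at 0.0025051.
Arbitrage profit = |22,637,018.76 − 22,223,852.87| = EUR 413,166.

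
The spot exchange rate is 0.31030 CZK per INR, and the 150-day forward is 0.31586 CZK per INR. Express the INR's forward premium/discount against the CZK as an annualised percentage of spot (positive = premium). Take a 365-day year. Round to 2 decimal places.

T = 150/365 years.
(F − S)/S = (0.31586 − 0.3103)/0.3103 = 0.0179181.
×(1/T) gives 4.36% p.a.

+4.36%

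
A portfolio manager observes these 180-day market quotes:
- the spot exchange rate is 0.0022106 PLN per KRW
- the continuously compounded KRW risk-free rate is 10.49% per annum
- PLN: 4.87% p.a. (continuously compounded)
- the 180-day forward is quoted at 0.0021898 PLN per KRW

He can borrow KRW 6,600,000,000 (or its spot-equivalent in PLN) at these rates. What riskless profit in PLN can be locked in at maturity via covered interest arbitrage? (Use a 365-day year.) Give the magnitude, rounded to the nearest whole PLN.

PLN 275,415

T = 180/365 years.
Keep in KRW, deliver into the forward: 6,600,000,000·1.0530929563·0.0021898 = PLN 15,220,015.51.
Swap to PLN now, deposit: 6,600,000,000·0.0022106·1.0243071557 = PLN 14,944,600.43.
The quoted forward overvalues KRW, so borrow PLN, buy KRW at spot, deposit the KRW at 10.49%, and sell the proceeds forward at 0.0021898.
Profit = 15,220,015.51 − 14,944,600.43 = PLN 275,415.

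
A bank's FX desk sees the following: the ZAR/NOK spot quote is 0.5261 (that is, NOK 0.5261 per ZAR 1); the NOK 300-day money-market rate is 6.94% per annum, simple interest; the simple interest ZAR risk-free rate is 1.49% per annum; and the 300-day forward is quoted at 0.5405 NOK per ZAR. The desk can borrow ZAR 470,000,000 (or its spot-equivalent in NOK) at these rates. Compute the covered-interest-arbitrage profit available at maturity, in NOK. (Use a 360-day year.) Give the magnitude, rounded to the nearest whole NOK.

T = 300/360 years.
Keep in ZAR, deliver into the forward: 470,000,000·1.01241666667·0.5405 = NOK 257,189,267.92.
Swap to NOK now, deposit: 470,000,000·0.5261·1.05783333333 = NOK 261,567,274.83.
The quoted forward undervalues ZAR, so borrow ZAR, convert to NOK at spot, deposit the NOK at 6.94%, and buy ZAR forward at 0.5405 to cover the loan.
The gap between the two covered legs is NOK 4,378,007.

NOK 4,378,007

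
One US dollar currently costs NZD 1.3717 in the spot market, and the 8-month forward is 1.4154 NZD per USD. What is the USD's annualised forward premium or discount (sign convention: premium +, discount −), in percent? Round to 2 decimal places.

T = 8/12 years.
USD trades forward at +3.18583% vs spot over the period.
Annualise by dividing by T: 0.0318583 / (8/12) = 0.047787 → 4.78%.

+4.78%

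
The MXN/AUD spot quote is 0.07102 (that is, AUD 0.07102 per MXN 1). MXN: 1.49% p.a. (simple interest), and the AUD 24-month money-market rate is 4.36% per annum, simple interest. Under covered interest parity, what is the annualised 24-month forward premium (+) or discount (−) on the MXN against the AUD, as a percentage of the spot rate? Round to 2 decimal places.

+2.79%

T = 2 years.
F = S · g_AUD/g_MXN = 0.07102 × 1.087200/1.029800 = 0.07497858.
Annualised premium = (F − S)/S × (1/T) = (0.07497858 − 0.07102)/0.07102 ÷ 2 = 2.79%.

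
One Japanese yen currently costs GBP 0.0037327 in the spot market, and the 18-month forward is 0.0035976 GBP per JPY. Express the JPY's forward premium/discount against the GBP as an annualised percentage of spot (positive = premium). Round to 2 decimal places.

T = 18/12 years.
(F − S)/S = (0.0035976 − 0.0037327)/0.0037327 = -0.0361936.
Annualise by dividing by T: -0.0361936 / (18/12) = -0.024129 → -2.41%.

-2.41%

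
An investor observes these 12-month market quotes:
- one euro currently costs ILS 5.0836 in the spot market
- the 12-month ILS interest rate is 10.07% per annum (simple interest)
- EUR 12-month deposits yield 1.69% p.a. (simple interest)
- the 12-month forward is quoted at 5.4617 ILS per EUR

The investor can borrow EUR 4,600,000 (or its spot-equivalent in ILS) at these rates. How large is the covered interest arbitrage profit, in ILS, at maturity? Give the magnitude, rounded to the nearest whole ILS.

T = 1 year.
Route A — deposit EUR, sell forward: 4,600,000 × 1.016900 × 5.4617 = ILS 25,548,412.56.
Route B — convert at spot, deposit ILS: 4,600,000 × 5.0836 × 1.100700 = ILS 25,739,385.19.
The quoted forward undervalues EUR, so borrow EUR, convert to ILS at spot, deposit the ILS at 10.07%, and buy EUR forward at 5.4617 to cover the loan.
Arbitrage profit = |25,548,412.56 − 25,739,385.19| = ILS 190,973.

ILS 190,973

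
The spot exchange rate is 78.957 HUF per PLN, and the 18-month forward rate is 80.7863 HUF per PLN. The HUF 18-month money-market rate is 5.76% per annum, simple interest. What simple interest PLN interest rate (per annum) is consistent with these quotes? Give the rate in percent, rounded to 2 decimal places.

T = 18/12 years.
F/S = 80.7863/78.957 = 1.0231683 = (growth of HUF) / (growth of PLN).
The HUF side grows by 1 + 0.0576×18/12 = 1.086400.
That pins the PLN growth at 1.0617999.
r = (1.0617999 − 1)/(18/12) = 0.041200 → 4.12%.

4.12%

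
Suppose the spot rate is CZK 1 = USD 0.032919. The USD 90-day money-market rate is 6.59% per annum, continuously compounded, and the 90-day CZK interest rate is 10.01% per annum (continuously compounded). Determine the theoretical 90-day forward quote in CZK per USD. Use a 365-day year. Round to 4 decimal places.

T = 90/365 years.
Growth of 1 USD over T: e^(0.0659×90/365) = 1.01638205.
Growth of 1 CZK over T: e^(0.1001×90/365) = 1.02498932.
CIP: F = S · (grow USD)/(grow CZK) = 0.032919 × 1.01638205/1.02498932 = 0.032642565 USD per CZK.
Quoted the other way: 1/0.032642565 = 30.6348 CZK per USD.

30.6348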